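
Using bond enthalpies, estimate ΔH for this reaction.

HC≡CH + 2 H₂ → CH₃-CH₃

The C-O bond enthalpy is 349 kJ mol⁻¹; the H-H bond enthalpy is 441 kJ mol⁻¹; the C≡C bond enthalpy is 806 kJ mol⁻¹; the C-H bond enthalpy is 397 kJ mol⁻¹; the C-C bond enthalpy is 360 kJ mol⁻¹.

ΔH ≈ −260 kJ

Bonds broken (reactants):
  C≡C: 1 × 806 = 806
  C-H: 2 × 397 = 794
  H-H: 2 × 441 = 882
  Σ(broken) = 2482 kJ
Bonds formed (products):
  C-C: 1 × 360 = 360
  C-H: 6 × 397 = 2382
  Σ(formed) = 2742 kJ
ΔH = Σ(broken) − Σ(formed) = 2482 − 2742 = −260 kJ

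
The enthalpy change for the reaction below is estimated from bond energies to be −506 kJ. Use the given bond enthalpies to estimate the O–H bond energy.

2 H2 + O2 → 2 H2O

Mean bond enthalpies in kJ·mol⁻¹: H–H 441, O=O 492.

Let D be the O–H bond energy.
Σ(broken) = 2×441 + 1×492 = 1374
Σ(formed) = 4×D = 4D
ΔH = Σ(broken) − Σ(formed) = (1374) − (4D) = +1374 − 4D
Setting this equal to −506 kJ gives 4D = 1880, so D = 470 kJ/mol.

D(O–H) ≈ 470 kJ/mol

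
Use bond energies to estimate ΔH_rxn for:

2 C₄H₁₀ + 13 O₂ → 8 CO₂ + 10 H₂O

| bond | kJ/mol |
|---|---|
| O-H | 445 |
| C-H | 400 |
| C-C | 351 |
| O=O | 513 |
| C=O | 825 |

Bonds broken (reactants):
  C-C: 6 × 351 = 2106
  C-H: 20 × 400 = 8000
  O=O: 13 × 513 = 6669
  Σ(broken) = 16775 kJ
Bonds formed (products):
  C=O: 16 × 825 = 13200
  O-H: 20 × 445 = 8900
  Σ(formed) = 22100 kJ
ΔH = Σ(broken) − Σ(formed) = 16775 − 22100 = −5325 kJ

ΔH ≈ −5325 kJ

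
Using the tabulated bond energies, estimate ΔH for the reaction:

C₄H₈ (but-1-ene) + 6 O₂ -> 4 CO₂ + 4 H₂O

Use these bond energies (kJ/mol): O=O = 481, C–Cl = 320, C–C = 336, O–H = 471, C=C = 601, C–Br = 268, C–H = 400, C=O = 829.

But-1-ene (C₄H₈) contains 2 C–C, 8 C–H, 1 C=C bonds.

ΔH ≈ −3041 kJ

Bonds broken (reactants):
  C–C: 2 × 336 = 672
  C–H: 8 × 400 = 3200
  C=C: 1 × 601 = 601
  O=O: 6 × 481 = 2886
  Σ(broken) = 7359 kJ
Bonds formed (products):
  C=O: 8 × 829 = 6632
  O–H: 8 × 471 = 3768
  Σ(formed) = 10400 kJ
ΔH = Σ(broken) − Σ(formed) = 7359 − 10400 = −3041 kJ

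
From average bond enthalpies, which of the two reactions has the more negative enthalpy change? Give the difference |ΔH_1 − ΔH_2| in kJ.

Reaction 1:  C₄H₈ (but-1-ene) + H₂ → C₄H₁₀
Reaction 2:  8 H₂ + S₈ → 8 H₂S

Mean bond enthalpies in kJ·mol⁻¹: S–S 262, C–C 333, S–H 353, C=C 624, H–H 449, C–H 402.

Reaction 1:
  Bonds broken (reactants):
    C–C: 2 × 333 = 666
    C–H: 8 × 402 = 3216
    C=C: 1 × 624 = 624
    H–H: 1 × 449 = 449
    Σ(broken) = 4955 kJ
  Bonds formed (products):
    C–C: 3 × 333 = 999
    C–H: 10 × 402 = 4020
    Σ(formed) = 5019 kJ
  ΔH_1 = 4955 − 5019 = −64 kJ
Reaction 2:
  Bonds broken (reactants):
    H–H: 8 × 449 = 3592
    S–S: 8 × 262 = 2096
    Σ(broken) = 5688 kJ
  Bonds formed (products):
    S–H: 16 × 353 = 5648
    Σ(formed) = 5648 kJ
  ΔH_2 = 5688 − 5648 = +40 kJ
ΔH_1 − ΔH_2 = −104 kJ, so reaction 1 has the more negative ΔH; |ΔH_1 − ΔH_2| = 104 kJ.

Reaction 1, by 104 kJ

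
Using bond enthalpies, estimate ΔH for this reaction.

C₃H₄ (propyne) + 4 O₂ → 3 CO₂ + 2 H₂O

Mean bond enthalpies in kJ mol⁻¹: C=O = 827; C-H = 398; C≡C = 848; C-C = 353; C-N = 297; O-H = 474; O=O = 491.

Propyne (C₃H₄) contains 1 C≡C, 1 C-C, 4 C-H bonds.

Bonds broken (reactants):
  C≡C: 1 × 848 = 848
  C-C: 1 × 353 = 353
  C-H: 4 × 398 = 1592
  O=O: 4 × 491 = 1964
  Σ(broken) = 4757 kJ
Bonds formed (products):
  C=O: 6 × 827 = 4962
  O-H: 4 × 474 = 1896
  Σ(formed) = 6858 kJ
ΔH = Σ(broken) − Σ(formed) = 4757 − 6858 = −2101 kJ

ΔH ≈ −2101 kJ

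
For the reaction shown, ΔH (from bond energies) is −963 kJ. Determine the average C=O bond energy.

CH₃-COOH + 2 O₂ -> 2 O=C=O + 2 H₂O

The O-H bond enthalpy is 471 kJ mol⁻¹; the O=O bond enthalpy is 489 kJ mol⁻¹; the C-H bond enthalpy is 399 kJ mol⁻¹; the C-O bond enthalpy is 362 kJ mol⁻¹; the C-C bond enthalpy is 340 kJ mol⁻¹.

D(C=O) ≈ 809 kJ/mol

Let D be the C=O bond energy.
Σ(broken) = 1×340 + 3×399 + 1×362 + 1×D + 1×471 + 2×489 = 3348 + D
Σ(formed) = 4×D + 4×471 = 1884 + 4D
ΔH = Σ(broken) − Σ(formed) = (3348 + D) − (1884 + 4D) = +1464 − 3D
Setting this equal to −963 kJ gives 3D = 2427, so D = 809 kJ/mol.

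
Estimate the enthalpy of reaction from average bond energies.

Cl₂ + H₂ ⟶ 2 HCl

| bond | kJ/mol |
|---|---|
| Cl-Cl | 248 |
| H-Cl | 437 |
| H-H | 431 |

ΔH ≈ −195 kJ

Bonds broken (reactants):
  Cl-Cl: 1 × 248 = 248
  H-H: 1 × 431 = 431
  Σ(broken) = 679 kJ
Bonds formed (products):
  H-Cl: 2 × 437 = 874
  Σ(formed) = 874 kJ
ΔH = Σ(broken) − Σ(formed) = 679 − 874 = −195 kJ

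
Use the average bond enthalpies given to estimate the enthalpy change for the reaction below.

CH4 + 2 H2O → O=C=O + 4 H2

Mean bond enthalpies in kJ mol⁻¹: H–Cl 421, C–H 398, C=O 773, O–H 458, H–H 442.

ΔH ≈ +110 kJ

Bonds broken (reactants):
  C–H: 4 × 398 = 1592
  O–H: 4 × 458 = 1832
  Σ(broken) = 3424 kJ
Bonds formed (products):
  C=O: 2 × 773 = 1546
  H–H: 4 × 442 = 1768
  Σ(formed) = 3314 kJ
ΔH = Σ(broken) − Σ(formed) = 3424 − 3314 = +110 kJ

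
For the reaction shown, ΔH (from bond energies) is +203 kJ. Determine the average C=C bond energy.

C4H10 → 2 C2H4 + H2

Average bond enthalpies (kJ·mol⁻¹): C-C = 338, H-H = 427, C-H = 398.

Let D be the C=C bond energy.
Σ(broken) = 3×338 + 10×398 = 4994
Σ(formed) = 8×398 + 2×D + 1×427 = 3611 + 2D
ΔH = Σ(broken) − Σ(formed) = (4994) − (3611 + 2D) = +1383 − 2D
Setting this equal to +203 kJ gives 2D = 1180, so D = 590 kJ/mol.

D(C=C) ≈ 590 kJ/mol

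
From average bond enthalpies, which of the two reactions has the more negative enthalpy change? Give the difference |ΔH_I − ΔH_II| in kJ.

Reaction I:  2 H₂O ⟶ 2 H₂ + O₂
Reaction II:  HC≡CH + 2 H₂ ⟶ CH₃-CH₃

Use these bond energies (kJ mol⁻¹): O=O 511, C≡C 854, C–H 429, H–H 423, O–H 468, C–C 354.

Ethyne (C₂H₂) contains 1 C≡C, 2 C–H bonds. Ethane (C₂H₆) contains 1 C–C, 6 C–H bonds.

Reaction II, by 885 kJ

Reaction I:
  Bonds broken (reactants):
    O–H: 4 × 468 = 1872
    Σ(broken) = 1872 kJ
  Bonds formed (products):
    H–H: 2 × 423 = 846
    O=O: 1 × 511 = 511
    Σ(formed) = 1357 kJ
  ΔH_I = 1872 − 1357 = +515 kJ
Reaction II:
  Bonds broken (reactants):
    C≡C: 1 × 854 = 854
    C–H: 2 × 429 = 858
    H–H: 2 × 423 = 846
    Σ(broken) = 2558 kJ
  Bonds formed (products):
    C–C: 1 × 354 = 354
    C–H: 6 × 429 = 2574
    Σ(formed) = 2928 kJ
  ΔH_II = 2558 − 2928 = −370 kJ
ΔH_I − ΔH_II = +885 kJ, so reaction II has the more negative ΔH; |ΔH_I − ΔH_II| = 885 kJ.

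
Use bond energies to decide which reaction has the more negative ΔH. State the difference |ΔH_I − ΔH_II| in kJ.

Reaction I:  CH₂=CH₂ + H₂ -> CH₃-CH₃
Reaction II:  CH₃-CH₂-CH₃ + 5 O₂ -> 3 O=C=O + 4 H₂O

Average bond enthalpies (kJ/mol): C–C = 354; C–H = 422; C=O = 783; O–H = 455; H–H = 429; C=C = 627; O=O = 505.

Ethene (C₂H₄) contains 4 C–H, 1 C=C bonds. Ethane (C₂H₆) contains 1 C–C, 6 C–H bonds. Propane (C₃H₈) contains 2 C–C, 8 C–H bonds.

Reaction II, by 1587 kJ

Reaction I:
  Bonds broken (reactants):
    C–H: 4 × 422 = 1688
    C=C: 1 × 627 = 627
    H–H: 1 × 429 = 429
    Σ(broken) = 2744 kJ
  Bonds formed (products):
    C–C: 1 × 354 = 354
    C–H: 6 × 422 = 2532
    Σ(formed) = 2886 kJ
  ΔH_I = 2744 − 2886 = −142 kJ
Reaction II:
  Bonds broken (reactants):
    C–C: 2 × 354 = 708
    C–H: 8 × 422 = 3376
    O=O: 5 × 505 = 2525
    Σ(broken) = 6609 kJ
  Bonds formed (products):
    C=O: 6 × 783 = 4698
    O–H: 8 × 455 = 3640
    Σ(formed) = 8338 kJ
  ΔH_II = 6609 − 8338 = −1729 kJ
ΔH_I − ΔH_II = +1587 kJ, so reaction II has the more negative ΔH; |ΔH_I − ΔH_II| = 1587 kJ.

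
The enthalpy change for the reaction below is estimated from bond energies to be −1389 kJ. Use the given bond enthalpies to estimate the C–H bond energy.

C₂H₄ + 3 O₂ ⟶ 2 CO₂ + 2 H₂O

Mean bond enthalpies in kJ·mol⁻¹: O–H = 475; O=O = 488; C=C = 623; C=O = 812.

D(C–H) ≈ 418 kJ/mol

Let D be the C–H bond energy.
Σ(broken) = 4×D + 1×623 + 3×488 = 2087 + 4D
Σ(formed) = 4×812 + 4×475 = 5148
ΔH = Σ(broken) − Σ(formed) = (2087 + 4D) − (5148) = −3061 + 4D
Setting this equal to −1389 kJ gives 4D = 1672, so D = 418 kJ/mol.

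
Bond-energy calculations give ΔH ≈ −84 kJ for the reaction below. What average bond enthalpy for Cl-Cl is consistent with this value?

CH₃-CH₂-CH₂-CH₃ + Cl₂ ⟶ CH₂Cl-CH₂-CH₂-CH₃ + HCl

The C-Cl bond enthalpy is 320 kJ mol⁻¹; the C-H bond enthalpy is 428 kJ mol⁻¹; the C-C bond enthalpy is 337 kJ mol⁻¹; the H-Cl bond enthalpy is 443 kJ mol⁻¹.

Let D be the Cl-Cl bond energy.
Σ(broken) = 3×337 + 10×428 + 1×D = 5291 + D
Σ(formed) = 3×337 + 1×320 + 9×428 + 1×443 = 5626
ΔH = Σ(broken) − Σ(formed) = (5291 + D) − (5626) = −335 + D
Setting this equal to −84 kJ gives D = 251 kJ/mol.

D(Cl-Cl) ≈ 251 kJ/mol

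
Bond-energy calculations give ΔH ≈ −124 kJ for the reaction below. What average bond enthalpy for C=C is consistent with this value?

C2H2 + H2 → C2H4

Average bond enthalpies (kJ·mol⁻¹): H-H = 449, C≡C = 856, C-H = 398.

D(C=C) ≈ 633 kJ/mol

Let D be the C=C bond energy.
Σ(broken) = 1×856 + 2×398 + 1×449 = 2101
Σ(formed) = 4×398 + 1×D = 1592 + D
ΔH = Σ(broken) − Σ(formed) = (2101) − (1592 + D) = +509 − D
Setting this equal to −124 kJ gives D = 633 kJ/mol.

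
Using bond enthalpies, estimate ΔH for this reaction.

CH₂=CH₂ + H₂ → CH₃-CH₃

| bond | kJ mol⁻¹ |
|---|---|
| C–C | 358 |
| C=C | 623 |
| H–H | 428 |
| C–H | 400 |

ΔH ≈ −107 kJ

Bonds broken (reactants):
  C–H: 4 × 400 = 1600
  C=C: 1 × 623 = 623
  H–H: 1 × 428 = 428
  Σ(broken) = 2651 kJ
Bonds formed (products):
  C–C: 1 × 358 = 358
  C–H: 6 × 400 = 2400
  Σ(formed) = 2758 kJ
ΔH = Σ(broken) − Σ(formed) = 2651 − 2758 = −107 kJ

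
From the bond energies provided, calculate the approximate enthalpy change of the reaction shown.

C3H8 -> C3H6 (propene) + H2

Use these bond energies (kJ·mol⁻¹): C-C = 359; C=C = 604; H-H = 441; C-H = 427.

Bonds broken (reactants):
  C-C: 2 × 359 = 718
  C-H: 8 × 427 = 3416
  Σ(broken) = 4134 kJ
Bonds formed (products):
  C-C: 1 × 359 = 359
  C-H: 6 × 427 = 2562
  C=C: 1 × 604 = 604
  H-H: 1 × 441 = 441
  Σ(formed) = 3966 kJ
ΔH = Σ(broken) − Σ(formed) = 4134 − 3966 = +168 kJ

ΔH ≈ +168 kJ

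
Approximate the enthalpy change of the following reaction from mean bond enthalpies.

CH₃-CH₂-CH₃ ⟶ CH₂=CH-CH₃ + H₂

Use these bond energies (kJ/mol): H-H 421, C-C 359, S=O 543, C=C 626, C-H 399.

ΔH ≈ +110 kJ

Bonds broken (reactants):
  C-C: 2 × 359 = 718
  C-H: 8 × 399 = 3192
  Σ(broken) = 3910 kJ
Bonds formed (products):
  C-C: 1 × 359 = 359
  C-H: 6 × 399 = 2394
  C=C: 1 × 626 = 626
  H-H: 1 × 421 = 421
  Σ(formed) = 3800 kJ
ΔH = Σ(broken) − Σ(formed) = 3910 − 3800 = +110 kJ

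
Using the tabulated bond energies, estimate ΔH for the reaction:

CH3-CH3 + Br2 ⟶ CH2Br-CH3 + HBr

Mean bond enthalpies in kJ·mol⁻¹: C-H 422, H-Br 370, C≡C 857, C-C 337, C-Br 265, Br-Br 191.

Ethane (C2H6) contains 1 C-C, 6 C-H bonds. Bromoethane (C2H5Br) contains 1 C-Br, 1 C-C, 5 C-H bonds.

ΔH ≈ −22 kJ

Bonds broken (reactants):
  Br-Br: 1 × 191 = 191
  C-C: 1 × 337 = 337
  C-H: 6 × 422 = 2532
  Σ(broken) = 3060 kJ
Bonds formed (products):
  C-Br: 1 × 265 = 265
  C-C: 1 × 337 = 337
  C-H: 5 × 422 = 2110
  H-Br: 1 × 370 = 370
  Σ(formed) = 3082 kJ
ΔH = Σ(broken) − Σ(formed) = 3060 − 3082 = −22 kJ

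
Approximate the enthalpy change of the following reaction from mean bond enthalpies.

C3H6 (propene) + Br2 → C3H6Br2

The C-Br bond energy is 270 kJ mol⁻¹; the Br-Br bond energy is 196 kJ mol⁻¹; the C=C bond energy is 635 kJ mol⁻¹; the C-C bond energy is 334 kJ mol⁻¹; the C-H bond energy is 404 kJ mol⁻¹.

ΔH ≈ −43 kJ

Bonds broken (reactants):
  Br-Br: 1 × 196 = 196
  C-C: 1 × 334 = 334
  C-H: 6 × 404 = 2424
  C=C: 1 × 635 = 635
  Σ(broken) = 3589 kJ
Bonds formed (products):
  C-Br: 2 × 270 = 540
  C-C: 2 × 334 = 668
  C-H: 6 × 404 = 2424
  Σ(formed) = 3632 kJ
ΔH = Σ(broken) − Σ(formed) = 3589 − 3632 = −43 kJ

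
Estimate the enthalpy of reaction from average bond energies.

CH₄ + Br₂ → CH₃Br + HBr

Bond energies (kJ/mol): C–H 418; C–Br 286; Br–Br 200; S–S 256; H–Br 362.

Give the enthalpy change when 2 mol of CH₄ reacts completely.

ΔH = −60 kJ

Bonds broken (reactants):
  Br–Br: 1 × 200 = 200
  C–H: 4 × 418 = 1672
  Σ(broken) = 1872 kJ
Bonds formed (products):
  C–Br: 1 × 286 = 286
  C–H: 3 × 418 = 1254
  H–Br: 1 × 362 = 362
  Σ(formed) = 1902 kJ
ΔH = Σ(broken) − Σ(formed) = 1872 − 1902 = −30 kJ
For 2× the reaction as written: 2 × (−30) = −60 kJ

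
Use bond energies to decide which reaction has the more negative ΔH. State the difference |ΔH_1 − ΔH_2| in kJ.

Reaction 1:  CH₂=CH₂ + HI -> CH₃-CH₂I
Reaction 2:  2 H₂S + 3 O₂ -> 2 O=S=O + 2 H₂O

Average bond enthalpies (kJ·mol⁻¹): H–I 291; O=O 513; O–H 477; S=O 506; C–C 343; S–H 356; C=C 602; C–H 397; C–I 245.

Reaction 1:
  Bonds broken (reactants):
    C–H: 4 × 397 = 1588
    C=C: 1 × 602 = 602
    H–I: 1 × 291 = 291
    Σ(broken) = 2481 kJ
  Bonds formed (products):
    C–C: 1 × 343 = 343
    C–H: 5 × 397 = 1985
    C–I: 1 × 245 = 245
    Σ(formed) = 2573 kJ
  ΔH_1 = 2481 − 2573 = −92 kJ
Reaction 2:
  Bonds broken (reactants):
    O=O: 3 × 513 = 1539
    S–H: 4 × 356 = 1424
    Σ(broken) = 2963 kJ
  Bonds formed (products):
    O–H: 4 × 477 = 1908
    S=O: 4 × 506 = 2024
    Σ(formed) = 3932 kJ
  ΔH_2 = 2963 − 3932 = −969 kJ
ΔH_1 − ΔH_2 = +877 kJ, so reaction 2 has the more negative ΔH; |ΔH_1 − ΔH_2| = 877 kJ.

Reaction 2, by 877 kJ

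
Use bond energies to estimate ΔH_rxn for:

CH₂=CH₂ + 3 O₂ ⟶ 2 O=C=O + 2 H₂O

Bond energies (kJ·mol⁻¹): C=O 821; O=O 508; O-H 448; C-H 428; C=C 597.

Bonds broken (reactants):
  C-H: 4 × 428 = 1712
  C=C: 1 × 597 = 597
  O=O: 3 × 508 = 1524
  Σ(broken) = 3833 kJ
Bonds formed (products):
  C=O: 4 × 821 = 3284
  O-H: 4 × 448 = 1792
  Σ(formed) = 5076 kJ
ΔH = Σ(broken) − Σ(formed) = 3833 − 5076 = −1243 kJ

ΔH ≈ −1243 kJ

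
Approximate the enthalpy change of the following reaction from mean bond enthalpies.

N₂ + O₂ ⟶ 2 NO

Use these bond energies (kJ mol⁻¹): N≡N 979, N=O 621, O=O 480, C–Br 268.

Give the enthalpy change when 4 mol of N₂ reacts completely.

Bonds broken (reactants):
  N≡N: 1 × 979 = 979
  O=O: 1 × 480 = 480
  Σ(broken) = 1459 kJ
Bonds formed (products):
  N=O: 2 × 621 = 1242
  Σ(formed) = 1242 kJ
ΔH = Σ(broken) − Σ(formed) = 1459 − 1242 = +217 kJ
For 4× the reaction as written: 4 × (+217) = +868 kJ

ΔH = +868 kJ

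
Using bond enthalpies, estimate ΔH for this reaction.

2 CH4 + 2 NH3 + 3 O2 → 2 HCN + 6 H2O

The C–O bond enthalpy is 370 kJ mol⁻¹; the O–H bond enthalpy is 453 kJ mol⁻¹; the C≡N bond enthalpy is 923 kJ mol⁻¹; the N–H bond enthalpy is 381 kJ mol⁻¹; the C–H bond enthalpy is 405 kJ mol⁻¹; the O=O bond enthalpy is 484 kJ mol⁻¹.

ΔH ≈ −1114 kJ

Bonds broken (reactants):
  C–H: 8 × 405 = 3240
  N–H: 6 × 381 = 2286
  O=O: 3 × 484 = 1452
  Σ(broken) = 6978 kJ
Bonds formed (products):
  C≡N: 2 × 923 = 1846
  C–H: 2 × 405 = 810
  O–H: 12 × 453 = 5436
  Σ(formed) = 8092 kJ
ΔH = Σ(broken) − Σ(formed) = 6978 − 8092 = −1114 kJ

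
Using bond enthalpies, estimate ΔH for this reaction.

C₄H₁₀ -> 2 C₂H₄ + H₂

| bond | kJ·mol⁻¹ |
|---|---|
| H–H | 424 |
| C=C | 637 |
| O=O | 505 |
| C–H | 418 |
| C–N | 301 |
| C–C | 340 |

ΔH ≈ +158 kJ

Bonds broken (reactants):
  C–C: 3 × 340 = 1020
  C–H: 10 × 418 = 4180
  Σ(broken) = 5200 kJ
Bonds formed (products):
  C–H: 8 × 418 = 3344
  C=C: 2 × 637 = 1274
  H–H: 1 × 424 = 424
  Σ(formed) = 5042 kJ
ΔH = Σ(broken) − Σ(formed) = 5200 − 5042 = +158 kJ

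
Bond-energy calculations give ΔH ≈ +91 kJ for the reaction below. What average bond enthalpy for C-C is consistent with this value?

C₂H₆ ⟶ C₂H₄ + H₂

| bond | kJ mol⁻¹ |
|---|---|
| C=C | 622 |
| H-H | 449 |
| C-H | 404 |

D(C-C) ≈ 354 kJ/mol

Let D be the C-C bond energy.
Σ(broken) = 1×D + 6×404 = 2424 + D
Σ(formed) = 4×404 + 1×622 + 1×449 = 2687
ΔH = Σ(broken) − Σ(formed) = (2424 + D) − (2687) = −263 + D
Setting this equal to +91 kJ gives D = 354 kJ/mol.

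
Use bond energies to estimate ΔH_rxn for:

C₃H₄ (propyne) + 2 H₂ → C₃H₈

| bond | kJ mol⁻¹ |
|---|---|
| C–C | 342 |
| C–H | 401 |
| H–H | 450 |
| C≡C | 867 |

ΔH ≈ −179 kJ

Bonds broken (reactants):
  C≡C: 1 × 867 = 867
  C–C: 1 × 342 = 342
  C–H: 4 × 401 = 1604
  H–H: 2 × 450 = 900
  Σ(broken) = 3713 kJ
Bonds formed (products):
  C–C: 2 × 342 = 684
  C–H: 8 × 401 = 3208
  Σ(formed) = 3892 kJ
ΔH = Σ(broken) − Σ(formed) = 3713 − 3892 = −179 kJ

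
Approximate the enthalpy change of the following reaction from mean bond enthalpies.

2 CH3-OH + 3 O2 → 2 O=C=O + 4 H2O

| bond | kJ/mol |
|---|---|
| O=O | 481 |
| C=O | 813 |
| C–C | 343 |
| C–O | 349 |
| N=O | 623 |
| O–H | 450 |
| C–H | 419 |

Bonds broken (reactants):
  C–H: 6 × 419 = 2514
  C–O: 2 × 349 = 698
  O–H: 2 × 450 = 900
  O=O: 3 × 481 = 1443
  Σ(broken) = 5555 kJ
Bonds formed (products):
  C=O: 4 × 813 = 3252
  O–H: 8 × 450 = 3600
  Σ(formed) = 6852 kJ
ΔH = Σ(broken) − Σ(formed) = 5555 − 6852 = −1297 kJ

ΔH ≈ −1297 kJ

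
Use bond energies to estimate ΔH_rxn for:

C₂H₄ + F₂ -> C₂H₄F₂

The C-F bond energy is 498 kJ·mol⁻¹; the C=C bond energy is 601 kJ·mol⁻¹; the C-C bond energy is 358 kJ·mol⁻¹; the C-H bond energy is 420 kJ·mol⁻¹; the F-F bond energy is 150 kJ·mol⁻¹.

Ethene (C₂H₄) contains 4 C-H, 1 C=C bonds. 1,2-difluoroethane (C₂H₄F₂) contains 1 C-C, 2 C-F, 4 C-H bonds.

Bonds broken (reactants):
  C-H: 4 × 420 = 1680
  C=C: 1 × 601 = 601
  F-F: 1 × 150 = 150
  Σ(broken) = 2431 kJ
Bonds formed (products):
  C-C: 1 × 358 = 358
  C-F: 2 × 498 = 996
  C-H: 4 × 420 = 1680
  Σ(formed) = 3034 kJ
ΔH = Σ(broken) − Σ(formed) = 2431 − 3034 = −603 kJ

ΔH ≈ −603 kJ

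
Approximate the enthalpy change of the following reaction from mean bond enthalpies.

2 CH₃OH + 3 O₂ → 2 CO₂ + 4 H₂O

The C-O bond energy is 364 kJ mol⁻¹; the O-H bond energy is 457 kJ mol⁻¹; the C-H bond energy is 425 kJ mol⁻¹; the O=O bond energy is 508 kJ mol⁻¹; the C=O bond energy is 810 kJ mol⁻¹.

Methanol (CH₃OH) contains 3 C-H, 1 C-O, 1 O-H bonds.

ΔH ≈ −1180 kJ

Bonds broken (reactants):
  C-H: 6 × 425 = 2550
  C-O: 2 × 364 = 728
  O-H: 2 × 457 = 914
  O=O: 3 × 508 = 1524
  Σ(broken) = 5716 kJ
Bonds formed (products):
  C=O: 4 × 810 = 3240
  O-H: 8 × 457 = 3656
  Σ(formed) = 6896 kJ
ΔH = Σ(broken) − Σ(formed) = 5716 − 6896 = −1180 kJ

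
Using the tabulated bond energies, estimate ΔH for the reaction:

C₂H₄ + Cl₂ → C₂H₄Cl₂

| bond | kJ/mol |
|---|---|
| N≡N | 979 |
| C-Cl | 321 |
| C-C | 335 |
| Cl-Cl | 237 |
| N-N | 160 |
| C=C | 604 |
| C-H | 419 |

ΔH ≈ −136 kJ

Bonds broken (reactants):
  C-H: 4 × 419 = 1676
  C=C: 1 × 604 = 604
  Cl-Cl: 1 × 237 = 237
  Σ(broken) = 2517 kJ
Bonds formed (products):
  C-C: 1 × 335 = 335
  C-Cl: 2 × 321 = 642
  C-H: 4 × 419 = 1676
  Σ(formed) = 2653 kJ
ΔH = Σ(broken) − Σ(formed) = 2517 − 2653 = −136 kJ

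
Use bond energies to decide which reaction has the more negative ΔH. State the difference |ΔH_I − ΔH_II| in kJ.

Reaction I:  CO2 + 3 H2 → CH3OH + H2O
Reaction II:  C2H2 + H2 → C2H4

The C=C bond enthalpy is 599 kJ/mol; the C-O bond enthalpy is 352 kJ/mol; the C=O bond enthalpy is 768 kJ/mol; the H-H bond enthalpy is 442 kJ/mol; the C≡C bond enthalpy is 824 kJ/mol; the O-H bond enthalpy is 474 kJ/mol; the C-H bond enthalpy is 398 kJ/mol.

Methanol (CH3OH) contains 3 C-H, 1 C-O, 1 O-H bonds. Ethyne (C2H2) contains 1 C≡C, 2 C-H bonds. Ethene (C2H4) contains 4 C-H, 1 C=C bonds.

Reaction II, by 23 kJ

Reaction I:
  Bonds broken (reactants):
    C=O: 2 × 768 = 1536
    H-H: 3 × 442 = 1326
    Σ(broken) = 2862 kJ
  Bonds formed (products):
    C-H: 3 × 398 = 1194
    C-O: 1 × 352 = 352
    O-H: 3 × 474 = 1422
    Σ(formed) = 2968 kJ
  ΔH_I = 2862 − 2968 = −106 kJ
Reaction II:
  Bonds broken (reactants):
    C≡C: 1 × 824 = 824
    C-H: 2 × 398 = 796
    H-H: 1 × 442 = 442
    Σ(broken) = 2062 kJ
  Bonds formed (products):
    C-H: 4 × 398 = 1592
    C=C: 1 × 599 = 599
    Σ(formed) = 2191 kJ
  ΔH_II = 2062 − 2191 = −129 kJ
ΔH_I − ΔH_II = +23 kJ, so reaction II has the more negative ΔH; |ΔH_I − ΔH_II| = 23 kJ.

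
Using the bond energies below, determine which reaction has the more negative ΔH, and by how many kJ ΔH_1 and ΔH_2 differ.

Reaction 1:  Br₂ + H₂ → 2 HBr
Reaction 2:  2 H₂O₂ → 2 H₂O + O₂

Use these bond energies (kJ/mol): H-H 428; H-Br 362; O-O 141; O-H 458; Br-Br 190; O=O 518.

Reaction 1:
  Bonds broken (reactants):
    Br-Br: 1 × 190 = 190
    H-H: 1 × 428 = 428
    Σ(broken) = 618 kJ
  Bonds formed (products):
    H-Br: 2 × 362 = 724
    Σ(formed) = 724 kJ
  ΔH_1 = 618 − 724 = −106 kJ
Reaction 2:
  Bonds broken (reactants):
    O-H: 4 × 458 = 1832
    O-O: 2 × 141 = 282
    Σ(broken) = 2114 kJ
  Bonds formed (products):
    O-H: 4 × 458 = 1832
    O=O: 1 × 518 = 518
    Σ(formed) = 2350 kJ
  ΔH_2 = 2114 − 2350 = −236 kJ
ΔH_1 − ΔH_2 = +130 kJ, so reaction 2 has the more negative ΔH; |ΔH_1 − ΔH_2| = 130 kJ.

Reaction 2, by 130 kJ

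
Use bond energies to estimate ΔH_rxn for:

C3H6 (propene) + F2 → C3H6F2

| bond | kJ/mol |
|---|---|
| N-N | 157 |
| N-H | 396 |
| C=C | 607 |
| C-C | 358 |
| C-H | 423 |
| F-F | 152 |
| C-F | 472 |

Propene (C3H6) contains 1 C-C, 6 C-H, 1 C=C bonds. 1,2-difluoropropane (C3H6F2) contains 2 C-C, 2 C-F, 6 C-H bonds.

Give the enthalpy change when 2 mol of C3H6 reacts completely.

ΔH = −1086 kJ

Bonds broken (reactants):
  C-C: 1 × 358 = 358
  C-H: 6 × 423 = 2538
  C=C: 1 × 607 = 607
  F-F: 1 × 152 = 152
  Σ(broken) = 3655 kJ
Bonds formed (products):
  C-C: 2 × 358 = 716
  C-F: 2 × 472 = 944
  C-H: 6 × 423 = 2538
  Σ(formed) = 4198 kJ
ΔH = Σ(broken) − Σ(formed) = 3655 − 4198 = −543 kJ
For 2× the reaction as written: 2 × (−543) = −1086 kJ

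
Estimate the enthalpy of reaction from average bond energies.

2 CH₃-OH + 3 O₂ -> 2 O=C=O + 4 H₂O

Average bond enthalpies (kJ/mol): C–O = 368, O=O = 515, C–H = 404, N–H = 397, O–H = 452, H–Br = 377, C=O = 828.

Bonds broken (reactants):
  C–H: 6 × 404 = 2424
  C–O: 2 × 368 = 736
  O–H: 2 × 452 = 904
  O=O: 3 × 515 = 1545
  Σ(broken) = 5609 kJ
Bonds formed (products):
  C=O: 4 × 828 = 3312
  O–H: 8 × 452 = 3616
  Σ(formed) = 6928 kJ
ΔH = Σ(broken) − Σ(formed) = 5609 − 6928 = −1319 kJ

ΔH ≈ −1319 kJ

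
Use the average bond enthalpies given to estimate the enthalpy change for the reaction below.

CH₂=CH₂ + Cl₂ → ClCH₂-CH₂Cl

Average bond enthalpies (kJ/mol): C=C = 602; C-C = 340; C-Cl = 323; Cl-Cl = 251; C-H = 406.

Bonds broken (reactants):
  C-H: 4 × 406 = 1624
  C=C: 1 × 602 = 602
  Cl-Cl: 1 × 251 = 251
  Σ(broken) = 2477 kJ
Bonds formed (products):
  C-C: 1 × 340 = 340
  C-Cl: 2 × 323 = 646
  C-H: 4 × 406 = 1624
  Σ(formed) = 2610 kJ
ΔH = Σ(broken) − Σ(formed) = 2477 − 2610 = −133 kJ

ΔH ≈ −133 kJ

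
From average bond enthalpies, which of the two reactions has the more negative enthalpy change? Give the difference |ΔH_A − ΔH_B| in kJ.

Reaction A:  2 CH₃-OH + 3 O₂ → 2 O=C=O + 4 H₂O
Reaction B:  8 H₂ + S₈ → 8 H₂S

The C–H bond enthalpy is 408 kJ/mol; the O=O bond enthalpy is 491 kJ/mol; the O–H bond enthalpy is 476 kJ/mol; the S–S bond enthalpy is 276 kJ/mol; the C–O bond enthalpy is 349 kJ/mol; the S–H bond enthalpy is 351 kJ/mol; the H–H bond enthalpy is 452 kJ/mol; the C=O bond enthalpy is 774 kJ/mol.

Reaction A:
  Bonds broken (reactants):
    C–H: 6 × 408 = 2448
    C–O: 2 × 349 = 698
    O–H: 2 × 476 = 952
    O=O: 3 × 491 = 1473
    Σ(broken) = 5571 kJ
  Bonds formed (products):
    C=O: 4 × 774 = 3096
    O–H: 8 × 476 = 3808
    Σ(formed) = 6904 kJ
  ΔH_A = 5571 − 6904 = −1333 kJ
Reaction B:
  Bonds broken (reactants):
    H–H: 8 × 452 = 3616
    S–S: 8 × 276 = 2208
    Σ(broken) = 5824 kJ
  Bonds formed (products):
    S–H: 16 × 351 = 5616
    Σ(formed) = 5616 kJ
  ΔH_B = 5824 − 5616 = +208 kJ
ΔH_A − ΔH_B = −1541 kJ, so reaction A has the more negative ΔH; |ΔH_A − ΔH_B| = 1541 kJ.

Reaction A, by 1541 kJ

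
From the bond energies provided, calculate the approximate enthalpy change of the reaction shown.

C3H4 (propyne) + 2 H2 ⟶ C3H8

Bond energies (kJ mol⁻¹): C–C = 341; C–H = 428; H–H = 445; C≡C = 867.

ΔH ≈ −296 kJ

Bonds broken (reactants):
  C≡C: 1 × 867 = 867
  C–C: 1 × 341 = 341
  C–H: 4 × 428 = 1712
  H–H: 2 × 445 = 890
  Σ(broken) = 3810 kJ
Bonds formed (products):
  C–C: 2 × 341 = 682
  C–H: 8 × 428 = 3424
  Σ(formed) = 4106 kJ
ΔH = Σ(broken) − Σ(formed) = 3810 − 4106 = −296 kJ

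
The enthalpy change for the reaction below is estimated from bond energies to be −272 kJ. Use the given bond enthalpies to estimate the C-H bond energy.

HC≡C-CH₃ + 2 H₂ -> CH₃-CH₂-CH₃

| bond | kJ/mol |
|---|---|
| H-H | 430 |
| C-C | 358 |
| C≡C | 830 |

Let D be the C-H bond energy.
Σ(broken) = 1×830 + 1×358 + 4×D + 2×430 = 2048 + 4D
Σ(formed) = 2×358 + 8×D = 716 + 8D
ΔH = Σ(broken) − Σ(formed) = (2048 + 4D) − (716 + 8D) = +1332 − 4D
Setting this equal to −272 kJ gives 4D = 1604, so D = 401 kJ/mol.

D(C-H) ≈ 401 kJ/mol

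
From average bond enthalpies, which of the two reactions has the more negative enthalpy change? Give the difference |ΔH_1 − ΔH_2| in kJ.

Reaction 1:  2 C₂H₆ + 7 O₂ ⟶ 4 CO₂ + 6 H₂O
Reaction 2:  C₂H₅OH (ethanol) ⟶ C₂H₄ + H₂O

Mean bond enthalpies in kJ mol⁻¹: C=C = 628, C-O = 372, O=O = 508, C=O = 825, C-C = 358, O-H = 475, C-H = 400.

Reaction 1:
  Bonds broken (reactants):
    C-C: 2 × 358 = 716
    C-H: 12 × 400 = 4800
    O=O: 7 × 508 = 3556
    Σ(broken) = 9072 kJ
  Bonds formed (products):
    C=O: 8 × 825 = 6600
    O-H: 12 × 475 = 5700
    Σ(formed) = 12300 kJ
  ΔH_1 = 9072 − 12300 = −3228 kJ
Reaction 2:
  Bonds broken (reactants):
    C-C: 1 × 358 = 358
    C-H: 5 × 400 = 2000
    C-O: 1 × 372 = 372
    O-H: 1 × 475 = 475
    Σ(broken) = 3205 kJ
  Bonds formed (products):
    C-H: 4 × 400 = 1600
    C=C: 1 × 628 = 628
    O-H: 2 × 475 = 950
    Σ(formed) = 3178 kJ
  ΔH_2 = 3205 − 3178 = +27 kJ
ΔH_1 − ΔH_2 = −3255 kJ, so reaction 1 has the more negative ΔH; |ΔH_1 − ΔH_2| = 3255 kJ.

Reaction 1, by 3255 kJ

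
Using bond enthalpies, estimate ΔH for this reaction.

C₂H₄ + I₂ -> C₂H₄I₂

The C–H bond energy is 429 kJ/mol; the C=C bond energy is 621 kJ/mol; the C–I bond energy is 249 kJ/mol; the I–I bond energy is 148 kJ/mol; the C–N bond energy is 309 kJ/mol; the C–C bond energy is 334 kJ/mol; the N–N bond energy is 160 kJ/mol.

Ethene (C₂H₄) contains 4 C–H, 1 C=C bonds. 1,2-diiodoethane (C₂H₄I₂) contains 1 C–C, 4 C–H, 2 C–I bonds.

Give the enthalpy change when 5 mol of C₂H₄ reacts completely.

Bonds broken (reactants):
  C–H: 4 × 429 = 1716
  C=C: 1 × 621 = 621
  I–I: 1 × 148 = 148
  Σ(broken) = 2485 kJ
Bonds formed (products):
  C–C: 1 × 334 = 334
  C–H: 4 × 429 = 1716
  C–I: 2 × 249 = 498
  Σ(formed) = 2548 kJ
ΔH = Σ(broken) − Σ(formed) = 2485 − 2548 = −63 kJ
For 5× the reaction as written: 5 × (−63) = −315 kJ

ΔH = −315 kJ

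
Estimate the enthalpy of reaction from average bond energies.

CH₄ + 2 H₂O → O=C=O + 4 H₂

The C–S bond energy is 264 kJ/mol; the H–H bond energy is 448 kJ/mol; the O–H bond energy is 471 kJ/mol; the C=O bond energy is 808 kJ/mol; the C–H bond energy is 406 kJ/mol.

ΔH ≈ +100 kJ

Bonds broken (reactants):
  C–H: 4 × 406 = 1624
  O–H: 4 × 471 = 1884
  Σ(broken) = 3508 kJ
Bonds formed (products):
  C=O: 2 × 808 = 1616
  H–H: 4 × 448 = 1792
  Σ(formed) = 3408 kJ
ΔH = Σ(broken) − Σ(formed) = 3508 − 3408 = +100 kJ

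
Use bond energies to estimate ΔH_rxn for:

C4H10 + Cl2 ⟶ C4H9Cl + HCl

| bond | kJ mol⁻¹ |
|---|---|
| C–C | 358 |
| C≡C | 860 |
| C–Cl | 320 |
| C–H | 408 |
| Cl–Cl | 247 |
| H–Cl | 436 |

ΔH ≈ −101 kJ

Bonds broken (reactants):
  C–C: 3 × 358 = 1074
  C–H: 10 × 408 = 4080
  Cl–Cl: 1 × 247 = 247
  Σ(broken) = 5401 kJ
Bonds formed (products):
  C–C: 3 × 358 = 1074
  C–Cl: 1 × 320 = 320
  C–H: 9 × 408 = 3672
  H–Cl: 1 × 436 = 436
  Σ(formed) = 5502 kJ
ΔH = Σ(broken) − Σ(formed) = 5401 − 5502 = −101 kJ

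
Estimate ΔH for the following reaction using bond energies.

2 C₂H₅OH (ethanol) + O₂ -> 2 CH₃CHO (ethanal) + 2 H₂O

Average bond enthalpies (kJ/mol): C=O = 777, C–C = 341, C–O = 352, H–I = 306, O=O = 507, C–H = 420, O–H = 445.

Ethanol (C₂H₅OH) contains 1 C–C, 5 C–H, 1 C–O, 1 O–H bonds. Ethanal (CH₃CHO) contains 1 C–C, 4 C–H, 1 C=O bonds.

Bonds broken (reactants):
  C–C: 2 × 341 = 682
  C–H: 10 × 420 = 4200
  C–O: 2 × 352 = 704
  O–H: 2 × 445 = 890
  O=O: 1 × 507 = 507
  Σ(broken) = 6983 kJ
Bonds formed (products):
  C–C: 2 × 341 = 682
  C–H: 8 × 420 = 3360
  C=O: 2 × 777 = 1554
  O–H: 4 × 445 = 1780
  Σ(formed) = 7376 kJ
ΔH = Σ(broken) − Σ(formed) = 6983 − 7376 = −393 kJ

ΔH ≈ −393 kJ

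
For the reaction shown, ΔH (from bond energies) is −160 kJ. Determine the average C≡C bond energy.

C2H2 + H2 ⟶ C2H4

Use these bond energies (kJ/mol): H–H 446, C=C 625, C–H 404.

Let D be the C≡C bond energy.
Σ(broken) = 1×D + 2×404 + 1×446 = 1254 + D
Σ(formed) = 4×404 + 1×625 = 2241
ΔH = Σ(broken) − Σ(formed) = (1254 + D) − (2241) = −987 + D
Setting this equal to −160 kJ gives D = 827 kJ/mol.

D(C≡C) ≈ 827 kJ/mol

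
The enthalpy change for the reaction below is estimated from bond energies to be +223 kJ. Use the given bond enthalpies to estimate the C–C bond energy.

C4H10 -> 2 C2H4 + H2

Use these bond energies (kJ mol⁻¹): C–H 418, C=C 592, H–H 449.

D(C–C) ≈ 340 kJ/mol

Let D be the C–C bond energy.
Σ(broken) = 3×D + 10×418 = 4180 + 3D
Σ(formed) = 8×418 + 2×592 + 1×449 = 4977
ΔH = Σ(broken) − Σ(formed) = (4180 + 3D) − (4977) = −797 + 3D
Setting this equal to +223 kJ gives 3D = 1020, so D = 340 kJ/mol.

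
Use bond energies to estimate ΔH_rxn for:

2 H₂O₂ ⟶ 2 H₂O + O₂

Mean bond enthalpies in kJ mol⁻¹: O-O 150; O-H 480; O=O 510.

Bonds broken (reactants):
  O-H: 4 × 480 = 1920
  O-O: 2 × 150 = 300
  Σ(broken) = 2220 kJ
Bonds formed (products):
  O-H: 4 × 480 = 1920
  O=O: 1 × 510 = 510
  Σ(formed) = 2430 kJ
ΔH = Σ(broken) − Σ(formed) = 2220 − 2430 = −210 kJ

ΔH ≈ −210 kJ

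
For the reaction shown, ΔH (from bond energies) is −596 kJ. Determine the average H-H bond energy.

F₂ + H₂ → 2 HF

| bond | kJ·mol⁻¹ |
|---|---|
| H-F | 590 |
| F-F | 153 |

Let D be the H-H bond energy.
Σ(broken) = 1×153 + 1×D = 153 + D
Σ(formed) = 2×590 = 1180
ΔH = Σ(broken) − Σ(formed) = (153 + D) − (1180) = −1027 + D
Setting this equal to −596 kJ gives D = 431 kJ/mol.

D(H-H) ≈ 431 kJ/mol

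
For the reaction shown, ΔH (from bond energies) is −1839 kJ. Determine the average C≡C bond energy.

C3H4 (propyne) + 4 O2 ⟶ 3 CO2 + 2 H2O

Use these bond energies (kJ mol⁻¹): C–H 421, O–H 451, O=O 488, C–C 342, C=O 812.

Let D be the C≡C bond energy.
Σ(broken) = 1×D + 1×342 + 4×421 + 4×488 = 3978 + D
Σ(formed) = 6×812 + 4×451 = 6676
ΔH = Σ(broken) − Σ(formed) = (3978 + D) − (6676) = −2698 + D
Setting this equal to −1839 kJ gives D = 859 kJ/mol.

D(C≡C) ≈ 859 kJ/mol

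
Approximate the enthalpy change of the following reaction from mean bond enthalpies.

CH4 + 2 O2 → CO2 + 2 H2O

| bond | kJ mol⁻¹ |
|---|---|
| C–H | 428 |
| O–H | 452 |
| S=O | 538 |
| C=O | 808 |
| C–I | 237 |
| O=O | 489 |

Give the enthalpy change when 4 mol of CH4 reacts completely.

Bonds broken (reactants):
  C–H: 4 × 428 = 1712
  O=O: 2 × 489 = 978
  Σ(broken) = 2690 kJ
Bonds formed (products):
  C=O: 2 × 808 = 1616
  O–H: 4 × 452 = 1808
  Σ(formed) = 3424 kJ
ΔH = Σ(broken) − Σ(formed) = 2690 − 3424 = −734 kJ
For 4× the reaction as written: 4 × (−734) = −2936 kJ

ΔH = −2936 kJ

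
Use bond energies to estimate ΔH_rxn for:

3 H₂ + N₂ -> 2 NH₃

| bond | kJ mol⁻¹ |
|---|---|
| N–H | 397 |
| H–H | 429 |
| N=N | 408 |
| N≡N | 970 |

Bonds broken (reactants):
  H–H: 3 × 429 = 1287
  N≡N: 1 × 970 = 970
  Σ(broken) = 2257 kJ
Bonds formed (products):
  N–H: 6 × 397 = 2382
  Σ(formed) = 2382 kJ
ΔH = Σ(broken) − Σ(formed) = 2257 − 2382 = −125 kJ

ΔH ≈ −125 kJ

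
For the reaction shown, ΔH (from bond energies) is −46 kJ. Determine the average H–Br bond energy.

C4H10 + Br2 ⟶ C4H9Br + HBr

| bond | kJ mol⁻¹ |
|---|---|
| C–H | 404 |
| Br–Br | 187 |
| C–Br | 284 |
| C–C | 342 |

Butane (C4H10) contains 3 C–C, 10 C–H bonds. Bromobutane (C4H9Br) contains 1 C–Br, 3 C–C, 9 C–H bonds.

D(H–Br) ≈ 353 kJ/mol

Let D be the H–Br bond energy.
Σ(broken) = 1×187 + 3×342 + 10×404 = 5253
Σ(formed) = 1×284 + 3×342 + 9×404 + 1×D = 4946 + D
ΔH = Σ(broken) − Σ(formed) = (5253) − (4946 + D) = +307 − D
Setting this equal to −46 kJ gives D = 353 kJ/mol.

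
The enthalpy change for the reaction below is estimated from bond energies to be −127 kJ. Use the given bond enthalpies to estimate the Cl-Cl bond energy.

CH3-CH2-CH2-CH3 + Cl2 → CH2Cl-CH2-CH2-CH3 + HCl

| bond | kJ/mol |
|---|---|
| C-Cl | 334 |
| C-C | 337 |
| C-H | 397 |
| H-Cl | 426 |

D(Cl-Cl) ≈ 236 kJ/mol

Let D be the Cl-Cl bond energy.
Σ(broken) = 3×337 + 10×397 + 1×D = 4981 + D
Σ(formed) = 3×337 + 1×334 + 9×397 + 1×426 = 5344
ΔH = Σ(broken) − Σ(formed) = (4981 + D) − (5344) = −363 + D
Setting this equal to −127 kJ gives D = 236 kJ/mol.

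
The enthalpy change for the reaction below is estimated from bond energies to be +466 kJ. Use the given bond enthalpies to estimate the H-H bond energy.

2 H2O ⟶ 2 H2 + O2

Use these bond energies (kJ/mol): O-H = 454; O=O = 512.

D(H-H) ≈ 419 kJ/mol

Let D be the H-H bond energy.
Σ(broken) = 4×454 = 1816
Σ(formed) = 2×D + 1×512 = 512 + 2D
ΔH = Σ(broken) − Σ(formed) = (1816) − (512 + 2D) = +1304 − 2D
Setting this equal to +466 kJ gives 2D = 838, so D = 419 kJ/mol.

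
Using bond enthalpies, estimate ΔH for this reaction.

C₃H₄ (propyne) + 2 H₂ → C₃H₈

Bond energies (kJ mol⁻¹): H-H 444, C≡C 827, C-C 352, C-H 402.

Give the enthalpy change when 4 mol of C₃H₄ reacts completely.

ΔH = −980 kJ

Bonds broken (reactants):
  C≡C: 1 × 827 = 827
  C-C: 1 × 352 = 352
  C-H: 4 × 402 = 1608
  H-H: 2 × 444 = 888
  Σ(broken) = 3675 kJ
Bonds formed (products):
  C-C: 2 × 352 = 704
  C-H: 8 × 402 = 3216
  Σ(formed) = 3920 kJ
ΔH = Σ(broken) − Σ(formed) = 3675 − 3920 = −245 kJ
For 4× the reaction as written: 4 × (−245) = −980 kJ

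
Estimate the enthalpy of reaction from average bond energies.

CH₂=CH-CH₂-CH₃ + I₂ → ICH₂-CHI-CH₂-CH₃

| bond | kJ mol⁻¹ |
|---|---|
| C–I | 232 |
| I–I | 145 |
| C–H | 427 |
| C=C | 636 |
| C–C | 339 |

Bonds broken (reactants):
  C–C: 2 × 339 = 678
  C–H: 8 × 427 = 3416
  C=C: 1 × 636 = 636
  I–I: 1 × 145 = 145
  Σ(broken) = 4875 kJ
Bonds formed (products):
  C–C: 3 × 339 = 1017
  C–H: 8 × 427 = 3416
  C–I: 2 × 232 = 464
  Σ(formed) = 4897 kJ
ΔH = Σ(broken) − Σ(formed) = 4875 − 4897 = −22 kJ

ΔH ≈ −22 kJ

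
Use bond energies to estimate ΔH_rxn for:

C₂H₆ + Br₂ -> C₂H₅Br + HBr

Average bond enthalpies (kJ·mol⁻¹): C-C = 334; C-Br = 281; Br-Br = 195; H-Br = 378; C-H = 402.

ΔH ≈ −62 kJ

Bonds broken (reactants):
  Br-Br: 1 × 195 = 195
  C-C: 1 × 334 = 334
  C-H: 6 × 402 = 2412
  Σ(broken) = 2941 kJ
Bonds formed (products):
  C-Br: 1 × 281 = 281
  C-C: 1 × 334 = 334
  C-H: 5 × 402 = 2010
  H-Br: 1 × 378 = 378
  Σ(formed) = 3003 kJ
ΔH = Σ(broken) − Σ(formed) = 2941 − 3003 = −62 kJ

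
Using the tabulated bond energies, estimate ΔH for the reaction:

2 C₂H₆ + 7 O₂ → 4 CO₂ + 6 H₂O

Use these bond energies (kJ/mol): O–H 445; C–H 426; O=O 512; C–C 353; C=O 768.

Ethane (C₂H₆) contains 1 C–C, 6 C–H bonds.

Bonds broken (reactants):
  C–C: 2 × 353 = 706
  C–H: 12 × 426 = 5112
  O=O: 7 × 512 = 3584
  Σ(broken) = 9402 kJ
Bonds formed (products):
  C=O: 8 × 768 = 6144
  O–H: 12 × 445 = 5340
  Σ(formed) = 11484 kJ
ΔH = Σ(broken) − Σ(formed) = 9402 − 11484 = −2082 kJ

ΔH ≈ −2082 kJ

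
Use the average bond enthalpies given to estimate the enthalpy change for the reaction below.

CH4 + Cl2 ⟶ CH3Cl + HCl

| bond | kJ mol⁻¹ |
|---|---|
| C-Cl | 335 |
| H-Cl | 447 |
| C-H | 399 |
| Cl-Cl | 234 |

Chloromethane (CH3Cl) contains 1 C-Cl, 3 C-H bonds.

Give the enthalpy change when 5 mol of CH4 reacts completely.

Bonds broken (reactants):
  C-H: 4 × 399 = 1596
  Cl-Cl: 1 × 234 = 234
  Σ(broken) = 1830 kJ
Bonds formed (products):
  C-Cl: 1 × 335 = 335
  C-H: 3 × 399 = 1197
  H-Cl: 1 × 447 = 447
  Σ(formed) = 1979 kJ
ΔH = Σ(broken) − Σ(formed) = 1830 − 1979 = −149 kJ
For 5× the reaction as written: 5 × (−149) = −745 kJ

ΔH = −745 kJ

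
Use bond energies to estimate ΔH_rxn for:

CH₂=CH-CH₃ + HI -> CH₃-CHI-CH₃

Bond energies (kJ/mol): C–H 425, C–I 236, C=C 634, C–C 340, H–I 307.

ΔH ≈ −60 kJ

Bonds broken (reactants):
  C–C: 1 × 340 = 340
  C–H: 6 × 425 = 2550
  C=C: 1 × 634 = 634
  H–I: 1 × 307 = 307
  Σ(broken) = 3831 kJ
Bonds formed (products):
  C–C: 2 × 340 = 680
  C–H: 7 × 425 = 2975
  C–I: 1 × 236 = 236
  Σ(formed) = 3891 kJ
ΔH = Σ(broken) − Σ(formed) = 3831 − 3891 = −60 kJ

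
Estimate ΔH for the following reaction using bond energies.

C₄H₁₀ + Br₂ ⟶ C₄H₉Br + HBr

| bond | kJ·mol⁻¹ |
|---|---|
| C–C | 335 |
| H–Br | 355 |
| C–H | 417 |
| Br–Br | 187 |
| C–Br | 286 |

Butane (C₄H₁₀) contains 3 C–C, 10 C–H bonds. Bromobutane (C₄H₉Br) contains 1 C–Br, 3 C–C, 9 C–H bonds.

ΔH ≈ −37 kJ

Bonds broken (reactants):
  Br–Br: 1 × 187 = 187
  C–C: 3 × 335 = 1005
  C–H: 10 × 417 = 4170
  Σ(broken) = 5362 kJ
Bonds formed (products):
  C–Br: 1 × 286 = 286
  C–C: 3 × 335 = 1005
  C–H: 9 × 417 = 3753
  H–Br: 1 × 355 = 355
  Σ(formed) = 5399 kJ
ΔH = Σ(broken) − Σ(formed) = 5362 − 5399 = −37 kJ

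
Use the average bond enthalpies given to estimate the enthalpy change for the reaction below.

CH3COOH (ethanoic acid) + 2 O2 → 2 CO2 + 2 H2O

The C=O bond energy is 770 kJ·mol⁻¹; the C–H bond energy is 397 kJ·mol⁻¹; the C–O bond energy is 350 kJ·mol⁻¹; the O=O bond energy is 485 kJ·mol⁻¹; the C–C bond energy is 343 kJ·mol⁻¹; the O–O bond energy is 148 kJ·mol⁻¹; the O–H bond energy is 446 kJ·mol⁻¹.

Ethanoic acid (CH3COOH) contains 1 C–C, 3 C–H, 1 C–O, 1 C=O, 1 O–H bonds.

ΔH ≈ −794 kJ

Bonds broken (reactants):
  C–C: 1 × 343 = 343
  C–H: 3 × 397 = 1191
  C–O: 1 × 350 = 350
  C=O: 1 × 770 = 770
  O–H: 1 × 446 = 446
  O=O: 2 × 485 = 970
  Σ(broken) = 4070 kJ
Bonds formed (products):
  C=O: 4 × 770 = 3080
  O–H: 4 × 446 = 1784
  Σ(formed) = 4864 kJ
ΔH = Σ(broken) − Σ(formed) = 4070 − 4864 = −794 kJ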